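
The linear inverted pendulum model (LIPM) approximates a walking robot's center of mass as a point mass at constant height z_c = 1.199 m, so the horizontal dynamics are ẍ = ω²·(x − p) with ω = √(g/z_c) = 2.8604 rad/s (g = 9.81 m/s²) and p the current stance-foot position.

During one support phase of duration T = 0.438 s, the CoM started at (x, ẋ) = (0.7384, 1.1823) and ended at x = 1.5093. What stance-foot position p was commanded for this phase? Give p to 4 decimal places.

ωT = 2.8604·0.438 = 1.252855; cosh(ωT) = 1.893005, sinh(ωT) = 1.607317
x(T) = p + (x₀−p)·cosh(ωT) + (ẋ₀/ω)·sinh(ωT) ⇒ p·(1 − cosh) = x(T) − x₀·cosh − (ẋ₀/ω)·sinh
numerator   = 1.5093 − (0.7384)·1.893005 − (1.1823/2.8604)·1.607317 = -0.552854
denominator = 1 − 1.893005 = -0.893005
p = -0.552854 / -0.893005 = 0.6191

p = 0.6191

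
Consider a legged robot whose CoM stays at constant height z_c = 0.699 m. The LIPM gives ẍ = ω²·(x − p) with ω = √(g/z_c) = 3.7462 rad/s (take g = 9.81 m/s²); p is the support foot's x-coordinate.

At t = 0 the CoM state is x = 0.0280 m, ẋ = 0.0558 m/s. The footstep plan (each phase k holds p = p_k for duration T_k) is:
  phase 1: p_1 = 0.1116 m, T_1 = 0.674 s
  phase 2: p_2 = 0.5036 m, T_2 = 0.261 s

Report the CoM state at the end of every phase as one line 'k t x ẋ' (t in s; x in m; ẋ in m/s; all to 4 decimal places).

1 0.6740 -0.3214 -1.5926
2 0.9350 -1.2333 -5.9434

phase 1: p=0.1116, T=0.674, ωT=2.524939, cosh=6.285097, sinh=6.205034; start (x,ẋ)=(0.028000, 0.055800) → end (x,ẋ)=(-0.321410, -1.592598)
phase 2: p=0.5036, T=0.261, ωT=0.977758, cosh=1.517322, sinh=1.141168; start (x,ẋ)=(-0.321410, -1.592598) → end (x,ẋ)=(-1.233342, -5.943436)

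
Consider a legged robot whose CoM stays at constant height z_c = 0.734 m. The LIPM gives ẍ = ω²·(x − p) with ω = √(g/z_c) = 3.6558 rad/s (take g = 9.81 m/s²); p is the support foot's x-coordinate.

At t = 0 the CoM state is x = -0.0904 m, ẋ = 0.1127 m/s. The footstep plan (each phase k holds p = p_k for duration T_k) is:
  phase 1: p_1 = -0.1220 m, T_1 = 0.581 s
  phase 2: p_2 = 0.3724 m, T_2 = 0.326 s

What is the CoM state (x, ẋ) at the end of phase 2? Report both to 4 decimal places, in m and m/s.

phase 1: p=-0.1220, T=0.581, ωT=2.124020, cosh=4.242122, sinh=4.122572; start (x,ẋ)=(-0.090400, 0.112700) → end (x,ẋ)=(0.139141, 0.954340)
phase 2: p=0.3724, T=0.326, ωT=1.191791, cosh=1.798325, sinh=1.494648; start (x,ẋ)=(0.139141, 0.954340) → end (x,ẋ)=(0.343099, 0.441653)

x = 0.3431, ẋ = 0.4417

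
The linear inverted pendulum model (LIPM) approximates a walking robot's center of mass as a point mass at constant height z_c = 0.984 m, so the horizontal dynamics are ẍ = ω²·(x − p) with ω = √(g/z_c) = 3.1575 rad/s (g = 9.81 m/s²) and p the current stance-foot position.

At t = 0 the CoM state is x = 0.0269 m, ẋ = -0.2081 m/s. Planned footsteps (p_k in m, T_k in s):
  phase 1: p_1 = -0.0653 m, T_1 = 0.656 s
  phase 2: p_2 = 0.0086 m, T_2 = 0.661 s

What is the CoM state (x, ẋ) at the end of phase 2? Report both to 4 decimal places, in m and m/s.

x = 0.5484, ẋ = 1.7255

phase 1: p=-0.0653, T=0.656, ωT=2.071320, cosh=4.030655, sinh=3.904636; start (x,ẋ)=(0.026900, -0.208100) → end (x,ẋ)=(0.048985, 0.297944)
phase 2: p=0.0086, T=0.661, ωT=2.087108, cosh=4.092804, sinh=3.968759; start (x,ẋ)=(0.048985, 0.297944) → end (x,ẋ)=(0.548384, 1.725509)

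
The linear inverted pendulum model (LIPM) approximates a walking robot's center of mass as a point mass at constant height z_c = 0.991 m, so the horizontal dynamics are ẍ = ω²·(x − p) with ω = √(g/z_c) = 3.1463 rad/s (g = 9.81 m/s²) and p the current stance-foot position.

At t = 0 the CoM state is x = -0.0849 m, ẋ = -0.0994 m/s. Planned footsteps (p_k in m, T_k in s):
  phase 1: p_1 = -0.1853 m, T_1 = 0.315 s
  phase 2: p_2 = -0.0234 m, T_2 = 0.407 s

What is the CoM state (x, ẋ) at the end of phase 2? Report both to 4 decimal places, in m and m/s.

phase 1: p=-0.1853, T=0.315, ωT=0.991085, cosh=1.532664, sinh=1.161490; start (x,ẋ)=(-0.084900, -0.099400) → end (x,ẋ)=(-0.068115, 0.214555)
phase 2: p=-0.0234, T=0.407, ωT=1.280544, cosh=1.938242, sinh=1.660356; start (x,ẋ)=(-0.068115, 0.214555) → end (x,ẋ)=(0.003155, 0.182268)

x = 0.0032, ẋ = 0.1823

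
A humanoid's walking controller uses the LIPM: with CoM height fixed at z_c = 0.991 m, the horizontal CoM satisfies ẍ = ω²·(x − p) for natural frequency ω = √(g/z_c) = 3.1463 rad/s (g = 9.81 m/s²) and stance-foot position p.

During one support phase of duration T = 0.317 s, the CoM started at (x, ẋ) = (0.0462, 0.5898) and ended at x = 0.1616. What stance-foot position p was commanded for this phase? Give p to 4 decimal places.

ωT = 3.1463·0.317 = 0.997377; cosh(ωT) = 1.540004, sinh(ωT) = 1.171158
x(T) = p + (x₀−p)·cosh(ωT) + (ẋ₀/ω)·sinh(ωT) ⇒ p·(1 − cosh) = x(T) − x₀·cosh − (ẋ₀/ω)·sinh
numerator   = 0.1616 − (0.0462)·1.540004 − (0.5898/3.1463)·1.171158 = -0.129091
denominator = 1 − 1.540004 = -0.540004
p = -0.129091 / -0.540004 = 0.2391

p = 0.2391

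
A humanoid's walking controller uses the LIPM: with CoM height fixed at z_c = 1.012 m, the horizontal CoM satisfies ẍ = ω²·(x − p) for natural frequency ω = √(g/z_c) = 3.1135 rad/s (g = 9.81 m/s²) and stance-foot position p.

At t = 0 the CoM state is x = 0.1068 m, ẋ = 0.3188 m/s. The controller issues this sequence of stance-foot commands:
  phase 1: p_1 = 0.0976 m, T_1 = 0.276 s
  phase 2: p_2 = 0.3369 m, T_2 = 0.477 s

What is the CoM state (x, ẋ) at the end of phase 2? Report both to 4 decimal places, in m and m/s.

phase 1: p=0.0976, T=0.276, ωT=0.859326, cosh=1.392508, sinh=0.969061; start (x,ẋ)=(0.106800, 0.318800) → end (x,ẋ)=(0.209636, 0.471689)
phase 2: p=0.3369, T=0.477, ωT=1.485140, cosh=2.321026, sinh=2.094555; start (x,ẋ)=(0.209636, 0.471689) → end (x,ẋ)=(0.358838, 0.264864)

x = 0.3588, ẋ = 0.2649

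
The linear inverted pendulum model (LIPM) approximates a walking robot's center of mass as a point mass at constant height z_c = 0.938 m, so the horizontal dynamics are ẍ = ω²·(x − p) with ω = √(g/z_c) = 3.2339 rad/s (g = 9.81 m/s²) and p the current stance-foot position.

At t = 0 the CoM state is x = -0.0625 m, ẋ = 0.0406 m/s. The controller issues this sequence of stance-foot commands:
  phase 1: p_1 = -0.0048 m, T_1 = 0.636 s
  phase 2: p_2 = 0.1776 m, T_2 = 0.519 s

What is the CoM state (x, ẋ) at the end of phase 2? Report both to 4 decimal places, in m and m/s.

phase 1: p=-0.0048, T=0.636, ωT=2.056760, cosh=3.974230, sinh=3.846363; start (x,ẋ)=(-0.062500, 0.040600) → end (x,ẋ)=(-0.185824, -0.556362)
phase 2: p=0.1776, T=0.519, ωT=1.678394, cosh=2.771810, sinh=2.585136; start (x,ẋ)=(-0.185824, -0.556362) → end (x,ẋ)=(-1.274491, -4.580381)

x = -1.2745, ẋ = -4.5804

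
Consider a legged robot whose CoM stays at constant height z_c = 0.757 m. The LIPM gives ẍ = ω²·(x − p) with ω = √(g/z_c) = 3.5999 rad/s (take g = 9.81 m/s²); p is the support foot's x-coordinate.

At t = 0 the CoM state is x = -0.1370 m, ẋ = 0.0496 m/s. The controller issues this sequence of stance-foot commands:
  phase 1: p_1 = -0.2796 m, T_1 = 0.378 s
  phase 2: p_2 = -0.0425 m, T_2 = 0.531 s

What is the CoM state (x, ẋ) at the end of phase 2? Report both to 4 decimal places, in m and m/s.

phase 1: p=-0.2796, T=0.378, ωT=1.360762, cosh=2.077815, sinh=1.821349; start (x,ẋ)=(-0.137000, 0.049600) → end (x,ẋ)=(0.041791, 1.038042)
phase 2: p=-0.0425, T=0.531, ωT=1.911547, cosh=3.455697, sinh=3.307846; start (x,ẋ)=(0.041791, 1.038042) → end (x,ẋ)=(1.202612, 4.590890)

x = 1.2026, ẋ = 4.5909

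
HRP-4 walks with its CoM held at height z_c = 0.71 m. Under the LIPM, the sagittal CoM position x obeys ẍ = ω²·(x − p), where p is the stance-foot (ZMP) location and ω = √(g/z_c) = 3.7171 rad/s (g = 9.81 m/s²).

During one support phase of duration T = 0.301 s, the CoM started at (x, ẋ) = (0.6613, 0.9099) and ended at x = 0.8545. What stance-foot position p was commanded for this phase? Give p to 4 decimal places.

p = 0.8652

ωT = 3.7171·0.301 = 1.118847; cosh(ωT) = 1.693989, sinh(ωT) = 1.367333
x(T) = p + (x₀−p)·cosh(ωT) + (ẋ₀/ω)·sinh(ωT) ⇒ p·(1 − cosh) = x(T) − x₀·cosh − (ẋ₀/ω)·sinh
numerator   = 0.8545 − (0.6613)·1.693989 − (0.9099/3.7171)·1.367333 = -0.600441
denominator = 1 − 1.693989 = -0.693989
p = -0.600441 / -0.693989 = 0.8652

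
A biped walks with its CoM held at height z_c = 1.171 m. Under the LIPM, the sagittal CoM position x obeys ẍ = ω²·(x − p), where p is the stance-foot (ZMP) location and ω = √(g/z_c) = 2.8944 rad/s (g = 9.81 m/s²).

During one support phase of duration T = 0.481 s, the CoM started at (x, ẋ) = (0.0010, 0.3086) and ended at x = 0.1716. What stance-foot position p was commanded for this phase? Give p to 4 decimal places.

p = 0.0280

ωT = 2.8944·0.481 = 1.392206; cosh(ωT) = 2.136122, sinh(ωT) = 1.887596
x(T) = p + (x₀−p)·cosh(ωT) + (ẋ₀/ω)·sinh(ωT) ⇒ p·(1 − cosh) = x(T) − x₀·cosh − (ẋ₀/ω)·sinh
numerator   = 0.1716 − (0.0010)·2.136122 − (0.3086/2.8944)·1.887596 = -0.031791
denominator = 1 − 2.136122 = -1.136122
p = -0.031791 / -1.136122 = 0.0280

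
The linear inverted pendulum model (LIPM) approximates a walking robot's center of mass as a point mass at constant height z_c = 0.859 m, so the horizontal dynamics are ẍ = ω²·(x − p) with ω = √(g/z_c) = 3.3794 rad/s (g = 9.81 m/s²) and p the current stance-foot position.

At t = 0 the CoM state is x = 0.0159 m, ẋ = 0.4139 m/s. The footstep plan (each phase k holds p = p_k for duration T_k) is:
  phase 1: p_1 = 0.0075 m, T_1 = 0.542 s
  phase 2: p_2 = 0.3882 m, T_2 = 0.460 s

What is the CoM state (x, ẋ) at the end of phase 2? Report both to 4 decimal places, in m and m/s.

x = 1.3790, ẋ = 3.6332

phase 1: p=0.0075, T=0.542, ωT=1.831635, cosh=3.202119, sinh=3.041967; start (x,ẋ)=(0.015900, 0.413900) → end (x,ẋ)=(0.406970, 1.411709)
phase 2: p=0.3882, T=0.460, ωT=1.554524, cosh=2.472062, sinh=2.260772; start (x,ẋ)=(0.406970, 1.411709) → end (x,ẋ)=(1.379014, 3.633235)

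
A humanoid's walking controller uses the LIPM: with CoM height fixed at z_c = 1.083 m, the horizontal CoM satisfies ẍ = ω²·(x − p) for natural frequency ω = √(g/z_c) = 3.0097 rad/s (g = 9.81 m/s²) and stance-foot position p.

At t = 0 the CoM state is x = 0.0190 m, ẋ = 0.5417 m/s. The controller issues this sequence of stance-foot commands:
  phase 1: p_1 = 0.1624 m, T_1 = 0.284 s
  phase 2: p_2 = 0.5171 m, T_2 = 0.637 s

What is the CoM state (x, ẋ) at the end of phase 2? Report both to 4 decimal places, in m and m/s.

phase 1: p=0.1624, T=0.284, ωT=0.854755, cosh=1.388093, sinh=0.962705; start (x,ẋ)=(0.019000, 0.541700) → end (x,ẋ)=(0.136620, 0.336435)
phase 2: p=0.5171, T=0.637, ωT=1.917179, cosh=3.474382, sinh=3.327361; start (x,ẋ)=(0.136620, 0.336435) → end (x,ẋ)=(-0.432890, -2.641362)

x = -0.4329, ẋ = -2.6414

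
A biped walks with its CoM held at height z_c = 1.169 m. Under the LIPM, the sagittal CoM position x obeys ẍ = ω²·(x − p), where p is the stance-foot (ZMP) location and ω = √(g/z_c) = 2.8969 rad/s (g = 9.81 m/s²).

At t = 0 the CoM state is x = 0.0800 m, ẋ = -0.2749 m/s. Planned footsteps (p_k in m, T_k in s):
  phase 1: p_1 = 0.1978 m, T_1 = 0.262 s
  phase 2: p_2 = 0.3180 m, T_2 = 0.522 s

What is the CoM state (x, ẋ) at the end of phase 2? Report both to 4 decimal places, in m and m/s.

x = -0.9997, ẋ = -3.7335

phase 1: p=0.1978, T=0.262, ωT=0.758988, cosh=1.302126, sinh=0.833986; start (x,ẋ)=(0.080000, -0.274900) → end (x,ẋ)=(-0.034731, -0.642556)
phase 2: p=0.3180, T=0.522, ωT=1.512182, cosh=2.378523, sinh=2.158095; start (x,ẋ)=(-0.034731, -0.642556) → end (x,ẋ)=(-0.999663, -3.733535)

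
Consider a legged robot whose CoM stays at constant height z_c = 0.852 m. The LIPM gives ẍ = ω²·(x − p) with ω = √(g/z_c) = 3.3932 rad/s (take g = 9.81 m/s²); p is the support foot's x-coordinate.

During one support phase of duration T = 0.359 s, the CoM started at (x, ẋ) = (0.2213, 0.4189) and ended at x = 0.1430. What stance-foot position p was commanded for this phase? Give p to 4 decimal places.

ωT = 3.3932·0.359 = 1.218159; cosh(ωT) = 1.838366, sinh(ωT) = 1.542591
x(T) = p + (x₀−p)·cosh(ωT) + (ẋ₀/ω)·sinh(ωT) ⇒ p·(1 − cosh) = x(T) − x₀·cosh − (ẋ₀/ω)·sinh
numerator   = 0.1430 − (0.2213)·1.838366 − (0.4189/3.3932)·1.542591 = -0.454268
denominator = 1 − 1.838366 = -0.838366
p = -0.454268 / -0.838366 = 0.5418

p = 0.5418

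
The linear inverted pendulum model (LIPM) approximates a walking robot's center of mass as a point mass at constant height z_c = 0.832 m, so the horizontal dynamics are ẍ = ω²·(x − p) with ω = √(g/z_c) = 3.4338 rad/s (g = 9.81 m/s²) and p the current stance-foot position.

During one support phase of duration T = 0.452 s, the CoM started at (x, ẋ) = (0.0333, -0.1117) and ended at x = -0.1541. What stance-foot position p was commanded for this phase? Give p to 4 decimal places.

p = 0.1111

ωT = 3.4338·0.452 = 1.552078; cosh(ωT) = 2.466538, sinh(ωT) = 2.254731
x(T) = p + (x₀−p)·cosh(ωT) + (ẋ₀/ω)·sinh(ωT) ⇒ p·(1 − cosh) = x(T) − x₀·cosh − (ẋ₀/ω)·sinh
numerator   = -0.1541 − (0.0333)·2.466538 − (-0.1117/3.4338)·2.254731 = -0.162890
denominator = 1 − 2.466538 = -1.466538
p = -0.162890 / -1.466538 = 0.1111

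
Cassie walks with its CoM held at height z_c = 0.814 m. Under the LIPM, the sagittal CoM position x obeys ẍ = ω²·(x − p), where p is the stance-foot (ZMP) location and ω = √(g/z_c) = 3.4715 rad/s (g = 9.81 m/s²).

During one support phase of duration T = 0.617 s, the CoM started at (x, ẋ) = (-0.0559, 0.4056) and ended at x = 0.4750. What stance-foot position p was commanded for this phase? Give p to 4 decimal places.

p = -0.0680

ωT = 3.4715·0.617 = 2.141915; cosh(ωT) = 4.316582, sinh(ωT) = 4.199152
x(T) = p + (x₀−p)·cosh(ωT) + (ẋ₀/ω)·sinh(ωT) ⇒ p·(1 − cosh) = x(T) − x₀·cosh − (ẋ₀/ω)·sinh
numerator   = 0.4750 − (-0.0559)·4.316582 − (0.4056/3.4715)·4.199152 = 0.225680
denominator = 1 − 4.316582 = -3.316582
p = 0.225680 / -3.316582 = -0.0680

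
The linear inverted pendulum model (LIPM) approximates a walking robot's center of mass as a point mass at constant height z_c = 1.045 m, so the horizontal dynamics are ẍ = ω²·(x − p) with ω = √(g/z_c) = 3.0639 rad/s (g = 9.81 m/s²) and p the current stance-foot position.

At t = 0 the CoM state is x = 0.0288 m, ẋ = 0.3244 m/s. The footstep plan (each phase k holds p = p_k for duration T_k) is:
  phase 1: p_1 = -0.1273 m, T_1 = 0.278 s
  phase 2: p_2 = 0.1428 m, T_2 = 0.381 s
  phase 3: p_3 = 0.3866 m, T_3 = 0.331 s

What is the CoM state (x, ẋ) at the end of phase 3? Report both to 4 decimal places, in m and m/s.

phase 1: p=-0.1273, T=0.278, ωT=0.851764, cosh=1.385220, sinh=0.958558; start (x,ẋ)=(0.028800, 0.324400) → end (x,ẋ)=(0.190423, 0.907820)
phase 2: p=0.1428, T=0.381, ωT=1.167346, cosh=1.762322, sinh=1.451130; start (x,ẋ)=(0.190423, 0.907820) → end (x,ẋ)=(0.656691, 1.811609)
phase 3: p=0.3866, T=0.331, ωT=1.014151, cosh=1.559866, sinh=1.197156; start (x,ẋ)=(0.656691, 1.811609) → end (x,ẋ)=(1.515754, 3.816550)

x = 1.5158, ẋ = 3.8165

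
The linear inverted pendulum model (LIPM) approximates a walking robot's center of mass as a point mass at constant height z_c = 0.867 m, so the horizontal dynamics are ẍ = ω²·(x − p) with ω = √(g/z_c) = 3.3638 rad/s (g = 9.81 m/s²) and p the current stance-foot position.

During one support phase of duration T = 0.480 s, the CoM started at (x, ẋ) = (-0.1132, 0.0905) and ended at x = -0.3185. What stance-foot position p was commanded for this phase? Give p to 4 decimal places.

p = 0.0544

ωT = 3.3638·0.480 = 1.614624; cosh(ωT) = 2.612482, sinh(ωT) = 2.413516
x(T) = p + (x₀−p)·cosh(ωT) + (ẋ₀/ω)·sinh(ωT) ⇒ p·(1 − cosh) = x(T) − x₀·cosh − (ẋ₀/ω)·sinh
numerator   = -0.3185 − (-0.1132)·2.612482 − (0.0905/3.3638)·2.413516 = -0.087701
denominator = 1 − 2.612482 = -1.612482
p = -0.087701 / -1.612482 = 0.0544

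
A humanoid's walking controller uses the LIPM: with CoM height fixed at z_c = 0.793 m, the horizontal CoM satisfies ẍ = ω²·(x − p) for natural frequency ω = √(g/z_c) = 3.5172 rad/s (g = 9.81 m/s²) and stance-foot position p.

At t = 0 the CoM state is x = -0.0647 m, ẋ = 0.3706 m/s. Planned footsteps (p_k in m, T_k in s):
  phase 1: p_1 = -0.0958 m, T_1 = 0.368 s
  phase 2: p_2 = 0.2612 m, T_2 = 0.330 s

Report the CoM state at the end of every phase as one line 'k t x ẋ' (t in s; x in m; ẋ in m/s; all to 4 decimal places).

phase 1: p=-0.0958, T=0.368, ωT=1.294330, cosh=1.961315, sinh=1.687234; start (x,ẋ)=(-0.064700, 0.370600) → end (x,ẋ)=(0.142977, 0.911421)
phase 2: p=0.2612, T=0.330, ωT=1.160676, cosh=1.752682, sinh=1.439408; start (x,ẋ)=(0.142977, 0.911421) → end (x,ẋ)=(0.426991, 0.998907)

1 0.3680 0.1430 0.9114
2 0.6980 0.4270 0.9989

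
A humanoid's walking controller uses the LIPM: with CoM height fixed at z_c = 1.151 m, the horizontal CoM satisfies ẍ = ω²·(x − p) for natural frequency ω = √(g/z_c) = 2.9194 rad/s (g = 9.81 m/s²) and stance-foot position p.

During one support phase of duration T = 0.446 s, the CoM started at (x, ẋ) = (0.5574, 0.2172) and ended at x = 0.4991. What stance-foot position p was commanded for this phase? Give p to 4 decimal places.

p = 0.7472

ωT = 2.9194·0.446 = 1.302052; cosh(ωT) = 1.974404, sinh(ωT) = 1.702431
x(T) = p + (x₀−p)·cosh(ωT) + (ẋ₀/ω)·sinh(ωT) ⇒ p·(1 − cosh) = x(T) − x₀·cosh − (ẋ₀/ω)·sinh
numerator   = 0.4991 − (0.5574)·1.974404 − (0.2172/2.9194)·1.702431 = -0.728092
denominator = 1 − 1.974404 = -0.974404
p = -0.728092 / -0.974404 = 0.7472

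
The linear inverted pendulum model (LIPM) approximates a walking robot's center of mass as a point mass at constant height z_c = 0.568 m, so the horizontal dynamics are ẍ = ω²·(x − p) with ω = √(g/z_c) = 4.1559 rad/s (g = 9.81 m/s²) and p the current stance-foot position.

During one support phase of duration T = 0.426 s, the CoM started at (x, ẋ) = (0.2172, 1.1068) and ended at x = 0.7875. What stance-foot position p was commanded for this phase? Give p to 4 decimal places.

p = 0.3107

ωT = 4.1559·0.426 = 1.770413; cosh(ωT) = 3.021772, sinh(ωT) = 2.851509
x(T) = p + (x₀−p)·cosh(ωT) + (ẋ₀/ω)·sinh(ωT) ⇒ p·(1 − cosh) = x(T) − x₀·cosh − (ẋ₀/ω)·sinh
numerator   = 0.7875 − (0.2172)·3.021772 − (1.1068/4.1559)·2.851509 = -0.628243
denominator = 1 − 3.021772 = -2.021772
p = -0.628243 / -2.021772 = 0.3107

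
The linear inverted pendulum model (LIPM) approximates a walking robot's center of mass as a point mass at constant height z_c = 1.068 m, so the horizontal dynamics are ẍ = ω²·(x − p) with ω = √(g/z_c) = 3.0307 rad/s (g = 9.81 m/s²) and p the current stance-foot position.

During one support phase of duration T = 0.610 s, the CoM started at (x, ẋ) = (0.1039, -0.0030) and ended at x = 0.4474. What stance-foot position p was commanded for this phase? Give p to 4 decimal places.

p = -0.0498

ωT = 3.0307·0.610 = 1.848727; cosh(ωT) = 3.254583, sinh(ωT) = 3.097146
x(T) = p + (x₀−p)·cosh(ωT) + (ẋ₀/ω)·sinh(ωT) ⇒ p·(1 − cosh) = x(T) − x₀·cosh − (ẋ₀/ω)·sinh
numerator   = 0.4474 − (0.1039)·3.254583 − (-0.0030/3.0307)·3.097146 = 0.112315
denominator = 1 − 3.254583 = -2.254583
p = 0.112315 / -2.254583 = -0.0498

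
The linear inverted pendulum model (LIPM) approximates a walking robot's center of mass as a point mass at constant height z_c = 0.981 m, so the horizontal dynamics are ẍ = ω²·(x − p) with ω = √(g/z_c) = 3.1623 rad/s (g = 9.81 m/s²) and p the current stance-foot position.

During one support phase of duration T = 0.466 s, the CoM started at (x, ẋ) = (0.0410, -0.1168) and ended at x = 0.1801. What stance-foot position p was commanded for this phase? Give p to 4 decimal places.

ωT = 3.1623·0.466 = 1.473632; cosh(ωT) = 2.297076, sinh(ωT) = 2.067984
x(T) = p + (x₀−p)·cosh(ωT) + (ẋ₀/ω)·sinh(ωT) ⇒ p·(1 − cosh) = x(T) − x₀·cosh − (ẋ₀/ω)·sinh
numerator   = 0.1801 − (0.0410)·2.297076 − (-0.1168/3.1623)·2.067984 = 0.162301
denominator = 1 − 2.297076 = -1.297076
p = 0.162301 / -1.297076 = -0.1251

p = -0.1251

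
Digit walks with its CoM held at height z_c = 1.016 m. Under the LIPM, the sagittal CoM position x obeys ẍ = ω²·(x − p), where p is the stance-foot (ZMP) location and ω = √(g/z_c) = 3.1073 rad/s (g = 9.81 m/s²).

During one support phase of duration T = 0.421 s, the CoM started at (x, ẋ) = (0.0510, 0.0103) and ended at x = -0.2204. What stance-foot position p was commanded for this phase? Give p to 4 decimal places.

p = 0.3323

ωT = 3.1073·0.421 = 1.308173; cosh(ωT) = 1.984862, sinh(ωT) = 1.714548
x(T) = p + (x₀−p)·cosh(ωT) + (ẋ₀/ω)·sinh(ωT) ⇒ p·(1 − cosh) = x(T) − x₀·cosh − (ẋ₀/ω)·sinh
numerator   = -0.2204 − (0.0510)·1.984862 − (0.0103/3.1073)·1.714548 = -0.327311
denominator = 1 − 1.984862 = -0.984862
p = -0.327311 / -0.984862 = 0.3323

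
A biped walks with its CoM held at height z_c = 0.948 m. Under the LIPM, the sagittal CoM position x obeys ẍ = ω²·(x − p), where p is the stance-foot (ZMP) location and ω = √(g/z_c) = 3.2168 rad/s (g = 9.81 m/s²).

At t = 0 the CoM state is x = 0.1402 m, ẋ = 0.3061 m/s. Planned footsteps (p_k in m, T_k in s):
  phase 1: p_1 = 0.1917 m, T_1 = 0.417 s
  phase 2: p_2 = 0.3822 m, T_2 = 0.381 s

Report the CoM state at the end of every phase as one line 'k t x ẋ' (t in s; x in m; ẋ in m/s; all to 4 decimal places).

1 0.4170 0.2560 0.3302
2 0.7980 0.3085 -0.0209

phase 1: p=0.1917, T=0.417, ωT=1.341406, cosh=2.042947, sinh=1.781469; start (x,ẋ)=(0.140200, 0.306100) → end (x,ẋ)=(0.256007, 0.330219)
phase 2: p=0.3822, T=0.381, ωT=1.225601, cosh=1.849897, sinh=1.556315; start (x,ẋ)=(0.256007, 0.330219) → end (x,ẋ)=(0.308518, -0.020897)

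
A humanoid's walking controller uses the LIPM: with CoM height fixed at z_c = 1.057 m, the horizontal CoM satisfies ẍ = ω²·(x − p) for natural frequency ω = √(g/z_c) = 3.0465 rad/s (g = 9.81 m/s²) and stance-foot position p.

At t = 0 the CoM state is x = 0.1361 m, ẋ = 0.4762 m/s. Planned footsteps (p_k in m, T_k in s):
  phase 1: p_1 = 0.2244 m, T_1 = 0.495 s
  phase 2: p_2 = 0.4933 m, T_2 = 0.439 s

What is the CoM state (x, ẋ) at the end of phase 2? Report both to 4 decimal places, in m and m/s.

phase 1: p=0.2244, T=0.495, ωT=1.508018, cosh=2.369557, sinh=2.148209; start (x,ẋ)=(0.136100, 0.476200) → end (x,ẋ)=(0.350956, 0.550502)
phase 2: p=0.4933, T=0.439, ωT=1.337414, cosh=2.035851, sinh=1.773327; start (x,ẋ)=(0.350956, 0.550502) → end (x,ẋ)=(0.523948, 0.351734)

x = 0.5239, ẋ = 0.3517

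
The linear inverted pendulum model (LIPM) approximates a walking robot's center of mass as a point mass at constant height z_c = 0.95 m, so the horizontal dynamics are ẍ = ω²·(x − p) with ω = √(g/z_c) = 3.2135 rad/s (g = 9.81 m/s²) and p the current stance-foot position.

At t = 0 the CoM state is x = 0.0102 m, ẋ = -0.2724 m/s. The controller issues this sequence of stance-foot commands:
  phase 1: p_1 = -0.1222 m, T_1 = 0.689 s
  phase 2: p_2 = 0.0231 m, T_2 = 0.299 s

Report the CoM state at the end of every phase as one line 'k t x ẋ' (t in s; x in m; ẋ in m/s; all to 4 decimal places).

1 0.6890 0.1077 0.6624
2 0.9880 0.3798 1.2956

phase 1: p=-0.1222, T=0.689, ωT=2.214101, cosh=4.631216, sinh=4.521965; start (x,ẋ)=(0.010200, -0.272400) → end (x,ẋ)=(0.107658, 0.662405)
phase 2: p=0.0231, T=0.299, ωT=0.960836, cosh=1.498227, sinh=1.115655; start (x,ẋ)=(0.107658, 0.662405) → end (x,ẋ)=(0.379759, 1.295587)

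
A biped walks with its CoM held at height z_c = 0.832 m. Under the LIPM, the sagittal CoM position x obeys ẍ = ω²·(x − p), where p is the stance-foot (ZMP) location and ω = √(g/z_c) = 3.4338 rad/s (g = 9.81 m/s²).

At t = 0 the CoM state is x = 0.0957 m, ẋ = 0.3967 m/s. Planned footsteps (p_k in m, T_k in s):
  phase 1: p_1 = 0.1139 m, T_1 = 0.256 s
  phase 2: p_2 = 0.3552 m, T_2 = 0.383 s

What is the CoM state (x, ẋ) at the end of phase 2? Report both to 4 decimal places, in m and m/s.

phase 1: p=0.1139, T=0.256, ωT=0.879053, cosh=1.411897, sinh=0.996721; start (x,ẋ)=(0.095700, 0.396700) → end (x,ẋ)=(0.203353, 0.497809)
phase 2: p=0.3552, T=0.383, ωT=1.315145, cosh=1.996864, sinh=1.728429; start (x,ẋ)=(0.203353, 0.497809) → end (x,ẋ)=(0.302557, 0.092831)

x = 0.3026, ẋ = 0.0928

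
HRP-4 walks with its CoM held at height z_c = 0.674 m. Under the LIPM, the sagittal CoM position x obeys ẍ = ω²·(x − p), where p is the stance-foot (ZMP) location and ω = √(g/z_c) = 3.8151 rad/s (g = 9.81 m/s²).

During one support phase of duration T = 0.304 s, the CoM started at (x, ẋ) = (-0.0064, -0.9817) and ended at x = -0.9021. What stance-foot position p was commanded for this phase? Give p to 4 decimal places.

p = 0.6932

ωT = 3.8151·0.304 = 1.159790; cosh(ωT) = 1.751408, sinh(ωT) = 1.437856
x(T) = p + (x₀−p)·cosh(ωT) + (ẋ₀/ω)·sinh(ωT) ⇒ p·(1 − cosh) = x(T) − x₀·cosh − (ẋ₀/ω)·sinh
numerator   = -0.9021 − (-0.0064)·1.751408 − (-0.9817/3.8151)·1.437856 = -0.520902
denominator = 1 − 1.751408 = -0.751408
p = -0.520902 / -0.751408 = 0.6932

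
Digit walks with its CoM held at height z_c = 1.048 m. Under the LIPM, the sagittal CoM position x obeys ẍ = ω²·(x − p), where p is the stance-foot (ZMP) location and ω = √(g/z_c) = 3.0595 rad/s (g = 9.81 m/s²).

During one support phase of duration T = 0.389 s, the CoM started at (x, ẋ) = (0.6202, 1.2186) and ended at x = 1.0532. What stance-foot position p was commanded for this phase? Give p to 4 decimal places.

ωT = 3.0595·0.389 = 1.190146; cosh(ωT) = 1.795868, sinh(ωT) = 1.491691
x(T) = p + (x₀−p)·cosh(ωT) + (ẋ₀/ω)·sinh(ωT) ⇒ p·(1 − cosh) = x(T) − x₀·cosh − (ẋ₀/ω)·sinh
numerator   = 1.0532 − (0.6202)·1.795868 − (1.2186/3.0595)·1.491691 = -0.654739
denominator = 1 − 1.795868 = -0.795868
p = -0.654739 / -0.795868 = 0.8227

p = 0.8227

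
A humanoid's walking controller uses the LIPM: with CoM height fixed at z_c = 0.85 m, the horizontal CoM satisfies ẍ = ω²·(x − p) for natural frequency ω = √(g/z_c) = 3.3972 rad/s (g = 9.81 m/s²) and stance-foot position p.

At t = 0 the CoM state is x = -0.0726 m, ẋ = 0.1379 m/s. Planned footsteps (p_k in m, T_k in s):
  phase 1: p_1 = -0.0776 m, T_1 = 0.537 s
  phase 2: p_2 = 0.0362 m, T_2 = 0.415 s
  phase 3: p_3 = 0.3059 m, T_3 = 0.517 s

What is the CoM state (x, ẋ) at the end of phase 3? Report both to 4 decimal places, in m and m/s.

phase 1: p=-0.0776, T=0.537, ωT=1.824296, cosh=3.179882, sinh=3.018551; start (x,ẋ)=(-0.072600, 0.137900) → end (x,ẋ)=(0.060829, 0.489779)
phase 2: p=0.0362, T=0.415, ωT=1.409838, cosh=2.169737, sinh=1.925555; start (x,ẋ)=(0.060829, 0.489779) → end (x,ẋ)=(0.367249, 1.223803)
phase 3: p=0.3059, T=0.517, ωT=1.756352, cosh=2.981974, sinh=2.809301; start (x,ẋ)=(0.367249, 1.223803) → end (x,ẋ)=(1.500859, 4.234844)

x = 1.5009, ẋ = 4.2348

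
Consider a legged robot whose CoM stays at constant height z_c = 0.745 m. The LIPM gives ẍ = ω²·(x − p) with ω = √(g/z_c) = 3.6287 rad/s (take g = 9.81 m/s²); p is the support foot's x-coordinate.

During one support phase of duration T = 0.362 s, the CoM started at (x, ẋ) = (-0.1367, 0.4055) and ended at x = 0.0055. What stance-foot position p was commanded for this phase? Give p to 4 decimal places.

ωT = 3.6287·0.362 = 1.313589; cosh(ωT) = 1.994177, sinh(ωT) = 1.725324
x(T) = p + (x₀−p)·cosh(ωT) + (ẋ₀/ω)·sinh(ωT) ⇒ p·(1 − cosh) = x(T) − x₀·cosh − (ẋ₀/ω)·sinh
numerator   = 0.0055 − (-0.1367)·1.994177 − (0.4055/3.6287)·1.725324 = 0.085303
denominator = 1 − 1.994177 = -0.994177
p = 0.085303 / -0.994177 = -0.0858

p = -0.0858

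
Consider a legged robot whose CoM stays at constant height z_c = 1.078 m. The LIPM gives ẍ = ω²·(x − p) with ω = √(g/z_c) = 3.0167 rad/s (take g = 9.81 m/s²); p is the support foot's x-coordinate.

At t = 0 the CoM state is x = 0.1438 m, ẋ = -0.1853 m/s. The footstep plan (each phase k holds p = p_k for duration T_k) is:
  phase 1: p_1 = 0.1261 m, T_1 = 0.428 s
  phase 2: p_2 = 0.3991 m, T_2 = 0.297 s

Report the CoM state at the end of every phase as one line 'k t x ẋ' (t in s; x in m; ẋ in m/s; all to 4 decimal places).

phase 1: p=0.1261, T=0.428, ωT=1.291148, cosh=1.955956, sinh=1.681001; start (x,ẋ)=(0.143800, -0.185300) → end (x,ẋ)=(0.057465, -0.272681)
phase 2: p=0.3991, T=0.297, ωT=0.895960, cosh=1.428951, sinh=1.020735; start (x,ẋ)=(0.057465, -0.272681) → end (x,ẋ)=(-0.181344, -1.441626)

1 0.4280 0.0575 -0.2727
2 0.7250 -0.1813 -1.4416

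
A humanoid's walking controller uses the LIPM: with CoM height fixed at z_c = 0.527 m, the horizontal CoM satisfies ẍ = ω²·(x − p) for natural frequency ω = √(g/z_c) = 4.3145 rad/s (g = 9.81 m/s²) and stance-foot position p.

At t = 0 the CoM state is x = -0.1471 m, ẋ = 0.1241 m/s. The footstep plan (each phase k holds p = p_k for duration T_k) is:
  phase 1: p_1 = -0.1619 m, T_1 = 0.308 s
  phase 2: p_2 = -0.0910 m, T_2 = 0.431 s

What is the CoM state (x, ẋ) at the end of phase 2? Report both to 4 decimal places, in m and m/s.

x = 0.2038, ẋ = 1.3219

phase 1: p=-0.1619, T=0.308, ωT=1.328866, cosh=2.020768, sinh=1.755990; start (x,ẋ)=(-0.147100, 0.124100) → end (x,ẋ)=(-0.081484, 0.362905)
phase 2: p=-0.0910, T=0.431, ωT=1.859549, cosh=3.288293, sinh=3.132550; start (x,ẋ)=(-0.081484, 0.362905) → end (x,ẋ)=(0.203779, 1.321948)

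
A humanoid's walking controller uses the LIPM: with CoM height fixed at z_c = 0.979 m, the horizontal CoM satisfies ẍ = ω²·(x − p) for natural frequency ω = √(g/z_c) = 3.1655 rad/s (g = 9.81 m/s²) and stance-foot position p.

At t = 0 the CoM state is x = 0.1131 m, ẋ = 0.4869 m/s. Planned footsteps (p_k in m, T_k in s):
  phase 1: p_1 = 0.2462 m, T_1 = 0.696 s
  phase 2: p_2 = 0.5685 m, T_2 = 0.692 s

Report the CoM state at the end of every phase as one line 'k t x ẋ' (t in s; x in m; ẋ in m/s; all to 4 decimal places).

phase 1: p=0.2462, T=0.696, ωT=2.203188, cosh=4.582141, sinh=4.471690; start (x,ẋ)=(0.113100, 0.486900) → end (x,ẋ)=(0.324128, 0.346996)
phase 2: p=0.5685, T=0.692, ωT=2.190526, cosh=4.525886, sinh=4.414028; start (x,ẋ)=(0.324128, 0.346996) → end (x,ẋ)=(-0.053642, -1.844048)

1 0.6960 0.3241 0.3470
2 1.3880 -0.0536 -1.8440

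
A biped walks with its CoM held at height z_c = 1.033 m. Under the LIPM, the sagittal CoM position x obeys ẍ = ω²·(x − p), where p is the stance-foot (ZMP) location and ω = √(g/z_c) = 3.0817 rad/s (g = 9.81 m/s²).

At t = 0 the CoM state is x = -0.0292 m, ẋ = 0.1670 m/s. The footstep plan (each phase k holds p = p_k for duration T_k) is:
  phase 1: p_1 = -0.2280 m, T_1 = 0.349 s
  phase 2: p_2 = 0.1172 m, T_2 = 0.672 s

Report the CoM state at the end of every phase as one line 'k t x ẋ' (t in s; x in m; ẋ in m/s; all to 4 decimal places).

phase 1: p=-0.2280, T=0.349, ωT=1.075513, cosh=1.636310, sinh=1.295187; start (x,ẋ)=(-0.029200, 0.167000) → end (x,ẋ)=(0.167486, 1.066750)
phase 2: p=0.1172, T=0.672, ωT=2.070902, cosh=4.029025, sinh=3.902953; start (x,ẋ)=(0.167486, 1.066750) → end (x,ẋ)=(1.670834, 4.902785)

1 0.3490 0.1675 1.0667
2 1.0210 1.6708 4.9028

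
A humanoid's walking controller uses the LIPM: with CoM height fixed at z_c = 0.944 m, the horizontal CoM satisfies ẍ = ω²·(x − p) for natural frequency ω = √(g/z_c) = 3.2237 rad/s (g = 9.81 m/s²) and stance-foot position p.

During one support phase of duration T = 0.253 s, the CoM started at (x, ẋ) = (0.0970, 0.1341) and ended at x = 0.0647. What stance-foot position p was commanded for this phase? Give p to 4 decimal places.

ωT = 3.2237·0.253 = 0.815596; cosh(ωT) = 1.351449, sinh(ωT) = 0.909074
x(T) = p + (x₀−p)·cosh(ωT) + (ẋ₀/ω)·sinh(ωT) ⇒ p·(1 − cosh) = x(T) − x₀·cosh − (ẋ₀/ω)·sinh
numerator   = 0.0647 − (0.0970)·1.351449 − (0.1341/3.2237)·0.909074 = -0.104206
denominator = 1 − 1.351449 = -0.351449
p = -0.104206 / -0.351449 = 0.2965

p = 0.2965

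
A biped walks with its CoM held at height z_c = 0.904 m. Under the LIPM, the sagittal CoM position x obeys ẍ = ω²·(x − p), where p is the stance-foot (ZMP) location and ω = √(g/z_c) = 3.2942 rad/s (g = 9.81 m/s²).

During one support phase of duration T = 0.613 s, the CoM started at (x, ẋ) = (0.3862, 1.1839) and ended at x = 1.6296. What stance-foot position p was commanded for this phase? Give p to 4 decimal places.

ωT = 3.2942·0.613 = 2.019345; cosh(ωT) = 3.833064, sinh(ωT) = 3.700322
x(T) = p + (x₀−p)·cosh(ωT) + (ẋ₀/ω)·sinh(ωT) ⇒ p·(1 − cosh) = x(T) − x₀·cosh − (ẋ₀/ω)·sinh
numerator   = 1.6296 − (0.3862)·3.833064 − (1.1839/3.2942)·3.700322 = -1.180585
denominator = 1 − 3.833064 = -2.833064
p = -1.180585 / -2.833064 = 0.4167

p = 0.4167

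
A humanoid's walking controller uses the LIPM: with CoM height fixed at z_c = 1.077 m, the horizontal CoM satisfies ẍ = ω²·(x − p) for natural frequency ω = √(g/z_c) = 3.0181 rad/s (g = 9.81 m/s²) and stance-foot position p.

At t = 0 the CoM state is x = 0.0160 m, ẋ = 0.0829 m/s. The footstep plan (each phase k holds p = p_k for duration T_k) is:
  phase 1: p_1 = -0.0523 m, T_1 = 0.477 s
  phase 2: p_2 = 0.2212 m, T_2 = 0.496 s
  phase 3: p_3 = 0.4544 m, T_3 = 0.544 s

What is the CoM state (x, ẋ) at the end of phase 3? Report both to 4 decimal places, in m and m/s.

x = 1.3303, ẋ = 2.8144

phase 1: p=-0.0523, T=0.477, ωT=1.439634, cosh=2.228082, sinh=1.991068; start (x,ẋ)=(0.016000, 0.082900) → end (x,ẋ)=(0.154568, 0.595139)
phase 2: p=0.2212, T=0.496, ωT=1.496978, cosh=2.345985, sinh=2.122179; start (x,ẋ)=(0.154568, 0.595139) → end (x,ẋ)=(0.483355, 0.969412)
phase 3: p=0.4544, T=0.544, ωT=1.641846, cosh=2.679160, sinh=2.485537; start (x,ẋ)=(0.483355, 0.969412) → end (x,ẋ)=(1.330328, 2.814417)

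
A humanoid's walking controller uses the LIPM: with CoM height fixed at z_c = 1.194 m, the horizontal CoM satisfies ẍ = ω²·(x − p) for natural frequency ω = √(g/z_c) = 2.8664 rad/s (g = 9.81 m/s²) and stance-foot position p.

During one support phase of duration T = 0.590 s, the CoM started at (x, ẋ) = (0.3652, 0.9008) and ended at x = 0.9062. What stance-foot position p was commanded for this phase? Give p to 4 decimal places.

p = 0.5218

ωT = 2.8664·0.590 = 1.691176; cosh(ωT) = 2.805080, sinh(ωT) = 2.620778
x(T) = p + (x₀−p)·cosh(ωT) + (ẋ₀/ω)·sinh(ωT) ⇒ p·(1 − cosh) = x(T) − x₀·cosh − (ẋ₀/ω)·sinh
numerator   = 0.9062 − (0.3652)·2.805080 − (0.9008/2.8664)·2.620778 = -0.941826
denominator = 1 − 2.805080 = -1.805080
p = -0.941826 / -1.805080 = 0.5218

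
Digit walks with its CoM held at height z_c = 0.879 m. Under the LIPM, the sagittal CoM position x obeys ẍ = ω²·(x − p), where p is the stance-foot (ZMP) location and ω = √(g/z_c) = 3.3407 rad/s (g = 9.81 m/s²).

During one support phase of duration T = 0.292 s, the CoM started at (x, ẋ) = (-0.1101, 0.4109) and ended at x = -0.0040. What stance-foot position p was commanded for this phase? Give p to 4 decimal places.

ωT = 3.3407·0.292 = 0.975484; cosh(ωT) = 1.514731, sinh(ωT) = 1.137721
x(T) = p + (x₀−p)·cosh(ωT) + (ẋ₀/ω)·sinh(ωT) ⇒ p·(1 − cosh) = x(T) − x₀·cosh − (ẋ₀/ω)·sinh
numerator   = -0.0040 − (-0.1101)·1.514731 − (0.4109/3.3407)·1.137721 = 0.022834
denominator = 1 − 1.514731 = -0.514731
p = 0.022834 / -0.514731 = -0.0444

p = -0.0444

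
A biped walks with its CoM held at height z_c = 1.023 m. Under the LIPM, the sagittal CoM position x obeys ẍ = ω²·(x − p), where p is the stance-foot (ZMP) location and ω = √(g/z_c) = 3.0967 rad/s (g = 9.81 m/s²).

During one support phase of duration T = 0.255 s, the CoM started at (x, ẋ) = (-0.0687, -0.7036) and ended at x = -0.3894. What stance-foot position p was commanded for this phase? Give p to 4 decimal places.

p = 0.3030

ωT = 3.0967·0.255 = 0.789658; cosh(ωT) = 1.328322, sinh(ωT) = 0.874322
x(T) = p + (x₀−p)·cosh(ωT) + (ẋ₀/ω)·sinh(ωT) ⇒ p·(1 − cosh) = x(T) − x₀·cosh − (ẋ₀/ω)·sinh
numerator   = -0.3894 − (-0.0687)·1.328322 − (-0.7036/3.0967)·0.874322 = -0.099490
denominator = 1 − 1.328322 = -0.328322
p = -0.099490 / -0.328322 = 0.3030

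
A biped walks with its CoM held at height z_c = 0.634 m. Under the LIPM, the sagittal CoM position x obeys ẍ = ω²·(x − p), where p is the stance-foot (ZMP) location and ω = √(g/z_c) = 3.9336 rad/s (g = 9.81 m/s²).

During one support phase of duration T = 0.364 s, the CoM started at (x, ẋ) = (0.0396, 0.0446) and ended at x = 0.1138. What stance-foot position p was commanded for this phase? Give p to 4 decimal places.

p = -0.0031

ωT = 3.9336·0.364 = 1.431830; cosh(ωT) = 2.212613, sinh(ωT) = 1.973742
x(T) = p + (x₀−p)·cosh(ωT) + (ẋ₀/ω)·sinh(ωT) ⇒ p·(1 − cosh) = x(T) − x₀·cosh − (ẋ₀/ω)·sinh
numerator   = 0.1138 − (0.0396)·2.212613 − (0.0446/3.9336)·1.973742 = 0.003802
denominator = 1 − 2.212613 = -1.212613
p = 0.003802 / -1.212613 = -0.0031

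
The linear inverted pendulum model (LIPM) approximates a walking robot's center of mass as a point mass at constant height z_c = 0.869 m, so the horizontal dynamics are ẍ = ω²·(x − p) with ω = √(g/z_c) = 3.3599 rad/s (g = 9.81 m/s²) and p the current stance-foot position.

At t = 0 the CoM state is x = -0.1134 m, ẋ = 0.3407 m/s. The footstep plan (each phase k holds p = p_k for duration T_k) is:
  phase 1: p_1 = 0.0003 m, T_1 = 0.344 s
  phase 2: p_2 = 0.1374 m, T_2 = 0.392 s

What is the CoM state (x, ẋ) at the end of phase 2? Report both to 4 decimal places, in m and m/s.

phase 1: p=0.0003, T=0.344, ωT=1.155806, cosh=1.745693, sinh=1.430889; start (x,ẋ)=(-0.113400, 0.340700) → end (x,ẋ)=(-0.053091, 0.048128)
phase 2: p=0.1374, T=0.392, ωT=1.317081, cosh=2.000213, sinh=1.732297; start (x,ẋ)=(-0.053091, 0.048128) → end (x,ẋ)=(-0.218808, -1.012453)

x = -0.2188, ẋ = -1.0125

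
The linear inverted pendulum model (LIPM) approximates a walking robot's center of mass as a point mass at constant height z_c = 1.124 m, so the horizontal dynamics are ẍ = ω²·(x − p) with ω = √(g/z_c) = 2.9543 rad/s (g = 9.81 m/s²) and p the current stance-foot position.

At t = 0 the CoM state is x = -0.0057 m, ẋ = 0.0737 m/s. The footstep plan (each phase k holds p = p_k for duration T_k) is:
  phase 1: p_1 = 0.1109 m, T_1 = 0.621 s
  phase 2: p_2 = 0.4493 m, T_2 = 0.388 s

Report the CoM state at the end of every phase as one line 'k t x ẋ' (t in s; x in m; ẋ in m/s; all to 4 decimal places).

phase 1: p=0.1109, T=0.621, ωT=1.834620, cosh=3.211215, sinh=3.051541; start (x,ẋ)=(-0.005700, 0.073700) → end (x,ẋ)=(-0.187402, -0.814502)
phase 2: p=0.4493, T=0.388, ωT=1.146268, cosh=1.732125, sinh=1.414305; start (x,ẋ)=(-0.187402, -0.814502) → end (x,ẋ)=(-1.043472, -4.071138)

1 0.6210 -0.1874 -0.8145
2 1.0090 -1.0435 -4.0711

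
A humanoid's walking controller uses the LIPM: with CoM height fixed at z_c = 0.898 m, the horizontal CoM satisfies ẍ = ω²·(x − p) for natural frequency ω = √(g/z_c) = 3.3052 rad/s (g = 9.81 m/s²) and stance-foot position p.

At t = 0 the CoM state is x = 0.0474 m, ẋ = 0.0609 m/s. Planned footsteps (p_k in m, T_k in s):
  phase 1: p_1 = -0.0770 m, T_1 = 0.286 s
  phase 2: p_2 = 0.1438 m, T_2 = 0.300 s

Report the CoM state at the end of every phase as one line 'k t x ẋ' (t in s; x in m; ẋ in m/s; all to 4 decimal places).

phase 1: p=-0.0770, T=0.286, ωT=0.945287, cosh=1.481060, sinh=1.092492; start (x,ẋ)=(0.047400, 0.060900) → end (x,ẋ)=(0.127374, 0.539393)
phase 2: p=0.1438, T=0.300, ωT=0.991560, cosh=1.533217, sinh=1.162219; start (x,ẋ)=(0.127374, 0.539393) → end (x,ẋ)=(0.308284, 0.763907)

1 0.2860 0.1274 0.5394
2 0.5860 0.3083 0.7639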